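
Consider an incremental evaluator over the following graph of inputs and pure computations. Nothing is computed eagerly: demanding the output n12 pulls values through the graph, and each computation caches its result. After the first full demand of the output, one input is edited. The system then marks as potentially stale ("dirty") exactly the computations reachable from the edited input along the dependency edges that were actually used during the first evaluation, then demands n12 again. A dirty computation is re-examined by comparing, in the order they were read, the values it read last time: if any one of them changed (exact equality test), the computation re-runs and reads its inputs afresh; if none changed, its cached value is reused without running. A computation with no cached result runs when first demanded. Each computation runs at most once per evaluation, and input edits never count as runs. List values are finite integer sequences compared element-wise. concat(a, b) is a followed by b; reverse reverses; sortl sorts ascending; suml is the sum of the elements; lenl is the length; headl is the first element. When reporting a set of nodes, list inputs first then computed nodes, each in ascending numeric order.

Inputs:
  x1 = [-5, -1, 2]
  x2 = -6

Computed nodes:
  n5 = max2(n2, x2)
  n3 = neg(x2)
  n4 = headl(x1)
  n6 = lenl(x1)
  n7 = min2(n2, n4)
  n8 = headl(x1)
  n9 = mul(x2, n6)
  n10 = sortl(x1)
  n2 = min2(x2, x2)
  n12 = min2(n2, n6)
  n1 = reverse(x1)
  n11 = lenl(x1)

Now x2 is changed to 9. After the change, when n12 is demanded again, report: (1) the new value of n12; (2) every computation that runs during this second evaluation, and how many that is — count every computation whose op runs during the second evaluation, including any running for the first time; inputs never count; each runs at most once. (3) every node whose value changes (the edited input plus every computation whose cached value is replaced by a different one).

Initial pass — values computed on the first demand:
  n2 = min2(-6, -6) = -6
  n6 = lenl([-5, -1, 2]) = 3
  n12 = min2(-6, 3) = -6

Second demand — change propagation:
  n2: re-runs because x2 -6->9; x2 -6->9; new result 9.
  n12: re-runs because n2 -6->9; new result 3.

n12 now evaluates to 3.
Run set: n2, n12 (2 run).
Changed values: x2, n2, n12.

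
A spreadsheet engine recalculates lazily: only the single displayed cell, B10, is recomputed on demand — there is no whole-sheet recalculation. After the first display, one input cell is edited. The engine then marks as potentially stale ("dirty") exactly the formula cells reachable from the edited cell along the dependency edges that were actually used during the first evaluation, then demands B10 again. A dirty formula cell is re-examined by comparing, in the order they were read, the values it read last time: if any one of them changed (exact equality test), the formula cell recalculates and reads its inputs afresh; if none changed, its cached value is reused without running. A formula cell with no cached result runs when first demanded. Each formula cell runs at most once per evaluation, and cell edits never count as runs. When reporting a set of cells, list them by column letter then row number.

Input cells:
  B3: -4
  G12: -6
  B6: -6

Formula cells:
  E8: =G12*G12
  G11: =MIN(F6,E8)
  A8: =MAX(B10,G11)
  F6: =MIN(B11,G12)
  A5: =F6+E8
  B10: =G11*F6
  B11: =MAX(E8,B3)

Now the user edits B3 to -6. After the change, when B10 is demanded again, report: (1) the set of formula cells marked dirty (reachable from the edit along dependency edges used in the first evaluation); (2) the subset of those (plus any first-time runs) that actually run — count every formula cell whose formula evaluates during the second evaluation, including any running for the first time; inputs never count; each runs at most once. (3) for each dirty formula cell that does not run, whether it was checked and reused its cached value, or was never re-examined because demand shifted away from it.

First evaluation (everything demanded from the output):
  E8 = -6 * -6 = 36
  B11 = MAX(36, -4) = 36
  F6 = MIN(36, -6) = -6
  G11 = MIN(-6, 36) = -6
  B10 = -6 * -6 = 36

Propagation after the edit:
  B11: runs — B3 -4->-6; result 36 (same value as before).
  F6: checked — values it read are unchanged (B11 unchanged, G12 unchanged); reused cached -6 without running.
  G11: checked — values it read are unchanged (F6 unchanged, E8 unchanged); reused cached -6 without running.
  B10: checked — values it read are unchanged (G11 unchanged, F6 unchanged); reused cached 36 without running.

Key observation: the change is absorbed at B11 — it re-runs but produces the same value, and the output's value is unchanged.

Marked dirty: B10, B11, F6, G11.
Formula cells that run: B11 — 1 in total.
Checked but reused from cache: B10, F6, G11.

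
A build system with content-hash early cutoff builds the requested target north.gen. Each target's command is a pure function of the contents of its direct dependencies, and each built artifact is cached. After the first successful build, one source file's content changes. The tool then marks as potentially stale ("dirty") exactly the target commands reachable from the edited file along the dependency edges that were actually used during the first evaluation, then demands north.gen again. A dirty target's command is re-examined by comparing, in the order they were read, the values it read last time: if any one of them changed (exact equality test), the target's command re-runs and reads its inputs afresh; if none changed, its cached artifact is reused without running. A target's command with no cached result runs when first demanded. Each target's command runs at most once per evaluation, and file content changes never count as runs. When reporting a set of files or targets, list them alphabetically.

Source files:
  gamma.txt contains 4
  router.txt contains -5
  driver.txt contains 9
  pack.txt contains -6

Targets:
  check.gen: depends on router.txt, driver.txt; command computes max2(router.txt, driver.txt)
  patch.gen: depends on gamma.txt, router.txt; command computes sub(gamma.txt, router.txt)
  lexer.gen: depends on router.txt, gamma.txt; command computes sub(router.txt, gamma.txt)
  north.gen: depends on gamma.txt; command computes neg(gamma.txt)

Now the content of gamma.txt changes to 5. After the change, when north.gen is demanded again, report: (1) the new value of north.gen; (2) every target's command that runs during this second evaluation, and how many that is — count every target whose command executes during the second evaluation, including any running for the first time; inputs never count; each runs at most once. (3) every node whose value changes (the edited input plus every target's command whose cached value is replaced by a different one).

First evaluation (everything demanded from the output):
  north.gen = neg(4) = -4

Propagation after the edit:
  north.gen: runs — gamma.txt 4->5; result -5.

New value of north.gen: -5.
Target commands that run: north.gen — 1 in total.
Values that change: gamma.txt, north.gen.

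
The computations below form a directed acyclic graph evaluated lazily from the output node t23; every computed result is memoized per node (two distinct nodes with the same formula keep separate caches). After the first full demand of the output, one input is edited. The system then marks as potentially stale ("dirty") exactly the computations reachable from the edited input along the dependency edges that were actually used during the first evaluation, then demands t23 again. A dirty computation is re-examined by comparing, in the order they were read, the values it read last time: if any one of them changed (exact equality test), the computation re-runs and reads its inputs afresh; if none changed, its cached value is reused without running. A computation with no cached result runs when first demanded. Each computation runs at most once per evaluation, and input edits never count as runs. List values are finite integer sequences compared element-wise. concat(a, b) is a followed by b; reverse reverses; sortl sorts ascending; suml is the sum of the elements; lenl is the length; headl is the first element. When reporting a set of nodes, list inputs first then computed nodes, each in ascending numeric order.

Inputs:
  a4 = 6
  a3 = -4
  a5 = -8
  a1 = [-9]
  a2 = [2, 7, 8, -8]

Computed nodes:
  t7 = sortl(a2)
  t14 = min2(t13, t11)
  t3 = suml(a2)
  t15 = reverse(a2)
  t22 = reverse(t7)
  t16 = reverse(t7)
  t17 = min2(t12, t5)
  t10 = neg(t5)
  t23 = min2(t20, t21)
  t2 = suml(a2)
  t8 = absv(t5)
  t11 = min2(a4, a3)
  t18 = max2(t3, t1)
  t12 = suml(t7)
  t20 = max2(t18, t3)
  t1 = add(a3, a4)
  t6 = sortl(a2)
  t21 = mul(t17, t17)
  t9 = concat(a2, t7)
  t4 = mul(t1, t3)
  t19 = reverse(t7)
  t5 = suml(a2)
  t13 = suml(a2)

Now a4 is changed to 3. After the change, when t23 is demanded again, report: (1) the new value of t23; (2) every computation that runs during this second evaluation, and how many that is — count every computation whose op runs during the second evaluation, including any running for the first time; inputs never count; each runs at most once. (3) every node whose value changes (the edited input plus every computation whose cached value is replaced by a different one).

Demanding t23 again yields 9.
2 computations run: t1, t18.
The nodes whose values change: a4, t1.
Note the absorption at t18: it re-runs yet its value is the same, leaving the output's value untouched.

First demand of the output computes:
  t1 = add(-4, 6) = 2
  t3 = suml([2, 7, 8, -8]) = 9
  t5 = suml([2, 7, 8, -8]) = 9
  t7 = sortl([2, 7, 8, -8]) = [-8, 2, 7, 8]
  t12 = suml([-8, 2, 7, 8]) = 9
  t17 = min2(9, 9) = 9
  t18 = max2(9, 2) = 9
  t20 = max2(9, 9) = 9
  t21 = mul(9, 9) = 81
  t23 = min2(9, 81) = 9

After the edit, cleaning proceeds:
  t1: a read changed (a4 6->3) — executes, giving -1.
  t18: a read changed (t1 2->-1) — executes, giving 9 — identical to its old value.
  t20: dirty, but its reads are unchanged (t18 unchanged, t3 unchanged); cached 9 stands.
  t23: dirty, but its reads are unchanged (t20 unchanged, t21 unchanged); cached 9 stands.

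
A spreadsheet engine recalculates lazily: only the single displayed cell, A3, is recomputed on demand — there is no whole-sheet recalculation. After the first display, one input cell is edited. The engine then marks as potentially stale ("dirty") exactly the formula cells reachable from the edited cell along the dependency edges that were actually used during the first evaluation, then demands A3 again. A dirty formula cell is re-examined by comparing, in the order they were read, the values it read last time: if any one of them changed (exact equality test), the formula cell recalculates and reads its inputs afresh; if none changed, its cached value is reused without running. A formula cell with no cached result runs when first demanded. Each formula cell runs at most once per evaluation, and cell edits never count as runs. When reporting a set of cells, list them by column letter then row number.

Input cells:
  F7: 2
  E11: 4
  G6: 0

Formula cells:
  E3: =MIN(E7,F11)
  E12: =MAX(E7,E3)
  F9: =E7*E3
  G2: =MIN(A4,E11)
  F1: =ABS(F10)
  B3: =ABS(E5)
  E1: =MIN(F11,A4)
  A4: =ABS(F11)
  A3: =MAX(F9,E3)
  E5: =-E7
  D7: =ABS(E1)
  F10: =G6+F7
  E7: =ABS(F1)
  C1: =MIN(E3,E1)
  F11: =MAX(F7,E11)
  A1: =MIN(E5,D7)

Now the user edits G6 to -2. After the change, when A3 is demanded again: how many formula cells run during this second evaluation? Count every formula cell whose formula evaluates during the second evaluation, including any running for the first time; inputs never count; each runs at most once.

Formula cells that run: A3, E3, E7, F1, F9, F10 — 6 in total.

First evaluation (everything demanded from the output):
  F10 = 0 + 2 = 2
  F1 = ABS(2) = 2
  E7 = ABS(2) = 2
  F11 = MAX(2, 4) = 4
  E3 = MIN(2, 4) = 2
  F9 = 2 * 2 = 4
  A3 = MAX(4, 2) = 4

Propagation after the edit:
  F10: runs — G6 0->-2; result 0.
  F1: runs — F10 2->0; result 0.
  E7: runs — F1 2->0; result 0.
  E3: runs — E7 2->0; result 0.
  F9: runs — E7 2->0; E3 2->0; result 0.
  A3: runs — F9 4->0; E3 2->0; result 0.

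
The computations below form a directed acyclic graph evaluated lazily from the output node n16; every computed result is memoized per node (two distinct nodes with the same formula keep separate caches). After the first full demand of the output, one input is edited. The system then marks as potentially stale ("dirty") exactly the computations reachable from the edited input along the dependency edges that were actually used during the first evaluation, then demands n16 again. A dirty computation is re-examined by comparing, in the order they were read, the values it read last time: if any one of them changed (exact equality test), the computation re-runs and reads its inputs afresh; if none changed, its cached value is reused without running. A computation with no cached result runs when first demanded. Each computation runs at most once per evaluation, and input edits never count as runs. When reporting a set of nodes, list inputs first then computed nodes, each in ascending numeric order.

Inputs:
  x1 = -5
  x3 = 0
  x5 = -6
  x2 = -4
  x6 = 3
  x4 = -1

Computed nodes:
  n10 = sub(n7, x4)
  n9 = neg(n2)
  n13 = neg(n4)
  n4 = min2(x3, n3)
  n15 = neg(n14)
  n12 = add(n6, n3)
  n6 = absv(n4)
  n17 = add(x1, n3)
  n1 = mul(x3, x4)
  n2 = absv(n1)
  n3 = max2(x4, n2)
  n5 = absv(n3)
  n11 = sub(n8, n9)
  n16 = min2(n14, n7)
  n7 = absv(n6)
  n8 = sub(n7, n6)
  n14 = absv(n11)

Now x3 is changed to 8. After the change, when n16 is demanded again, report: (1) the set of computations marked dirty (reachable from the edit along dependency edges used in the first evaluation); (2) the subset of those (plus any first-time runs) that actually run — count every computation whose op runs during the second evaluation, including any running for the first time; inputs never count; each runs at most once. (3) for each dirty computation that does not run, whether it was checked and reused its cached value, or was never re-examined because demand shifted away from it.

The edit dirties: n1, n2, n3, n4, n6, n7, n8, n9, n11, n14, n16.
11 computations run: n1, n2, n3, n4, n6, n7, n8, n9, n11, n14, n16.
No dirty computation escaped a run.

First demand of the output computes:
  n1 = mul(0, -1) = 0
  n2 = absv(0) = 0
  n3 = max2(-1, 0) = 0
  n4 = min2(0, 0) = 0
  n6 = absv(0) = 0
  n7 = absv(0) = 0
  n8 = sub(0, 0) = 0
  n9 = neg(0) = 0
  n11 = sub(0, 0) = 0
  n14 = absv(0) = 0
  n16 = min2(0, 0) = 0

After the edit, cleaning proceeds:
  n1: a read changed (x3 0->8) — executes, giving -8.
  n2: a read changed (n1 0->-8) — executes, giving 8.
  n3: a read changed (n2 0->8) — executes, giving 8.
  n4: a read changed (x3 0->8; n3 0->8) — executes, giving 8.
  n6: a read changed (n4 0->8) — executes, giving 8.
  n7: a read changed (n6 0->8) — executes, giving 8.
  n8: a read changed (n7 0->8; n6 0->8) — executes, giving 0 — identical to its old value.
  n9: a read changed (n2 0->8) — executes, giving -8.
  n11: a read changed (n9 0->-8) — executes, giving 8.
  n14: a read changed (n11 0->8) — executes, giving 8.
  n16: a read changed (n14 0->8; n7 0->8) — executes, giving 8.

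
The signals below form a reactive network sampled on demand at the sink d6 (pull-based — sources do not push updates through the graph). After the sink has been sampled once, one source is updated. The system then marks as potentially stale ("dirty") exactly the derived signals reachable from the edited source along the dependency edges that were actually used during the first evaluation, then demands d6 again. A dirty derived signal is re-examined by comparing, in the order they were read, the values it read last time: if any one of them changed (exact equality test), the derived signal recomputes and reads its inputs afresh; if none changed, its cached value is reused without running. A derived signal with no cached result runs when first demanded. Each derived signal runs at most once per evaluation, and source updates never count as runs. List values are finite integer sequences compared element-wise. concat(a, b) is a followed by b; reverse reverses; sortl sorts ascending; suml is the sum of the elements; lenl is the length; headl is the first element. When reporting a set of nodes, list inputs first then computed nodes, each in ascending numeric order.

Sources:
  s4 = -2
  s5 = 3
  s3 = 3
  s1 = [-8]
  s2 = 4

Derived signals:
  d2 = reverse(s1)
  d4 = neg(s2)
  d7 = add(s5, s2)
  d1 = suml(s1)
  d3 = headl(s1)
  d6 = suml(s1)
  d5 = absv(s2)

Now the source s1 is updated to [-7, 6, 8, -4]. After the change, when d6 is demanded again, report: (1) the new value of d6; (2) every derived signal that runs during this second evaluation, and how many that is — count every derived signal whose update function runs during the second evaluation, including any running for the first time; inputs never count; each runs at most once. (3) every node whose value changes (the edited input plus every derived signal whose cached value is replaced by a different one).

d6 now evaluates to 3.
Run set: d6 (1 run).
Changed values: s1, d6.

Initial pass — values computed on the first demand:
  d6 = suml([-8]) = -8

Second demand — change propagation:
  d6: re-runs because s1 [-8]->[-7, 6, 8, -4]; new result 3.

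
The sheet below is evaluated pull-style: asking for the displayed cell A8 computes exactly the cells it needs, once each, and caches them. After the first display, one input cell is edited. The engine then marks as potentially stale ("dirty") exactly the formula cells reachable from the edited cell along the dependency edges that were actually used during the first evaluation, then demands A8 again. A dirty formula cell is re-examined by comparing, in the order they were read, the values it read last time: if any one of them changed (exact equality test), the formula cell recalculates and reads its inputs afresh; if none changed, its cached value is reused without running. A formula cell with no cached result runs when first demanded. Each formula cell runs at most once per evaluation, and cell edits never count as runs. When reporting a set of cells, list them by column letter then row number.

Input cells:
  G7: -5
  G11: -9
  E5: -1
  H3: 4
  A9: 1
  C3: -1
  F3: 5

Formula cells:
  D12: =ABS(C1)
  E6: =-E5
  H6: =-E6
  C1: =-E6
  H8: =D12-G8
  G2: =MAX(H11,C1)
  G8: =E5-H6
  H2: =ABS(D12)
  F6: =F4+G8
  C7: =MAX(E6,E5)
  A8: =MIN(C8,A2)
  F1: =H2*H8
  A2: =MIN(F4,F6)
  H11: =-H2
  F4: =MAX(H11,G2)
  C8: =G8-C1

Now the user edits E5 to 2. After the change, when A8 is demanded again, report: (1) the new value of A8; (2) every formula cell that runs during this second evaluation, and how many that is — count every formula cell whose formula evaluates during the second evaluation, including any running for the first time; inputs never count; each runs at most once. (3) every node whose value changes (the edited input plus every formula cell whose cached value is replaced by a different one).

Demanding A8 again yields -2.
13 formula cells run: A2, A8, C1, C8, D12, E6, F4, F6, G2, G8, H2, H6, H11.
The nodes whose values change: A2, A8, C1, C8, D12, E5, E6, F4, F6, G2, H2, H6, H11.

First demand of the output computes:
  E6 = -(-1) = 1
  C1 = -(1) = -1
  D12 = ABS(-1) = 1
  H2 = ABS(1) = 1
  H6 = -(1) = -1
  G8 = -1 - -1 = 0
  C8 = 0 - -1 = 1
  H11 = -(1) = -1
  G2 = MAX(-1, -1) = -1
  F4 = MAX(-1, -1) = -1
  F6 = -1 + 0 = -1
  A2 = MIN(-1, -1) = -1
  A8 = MIN(1, -1) = -1

After the edit, cleaning proceeds:
  E6: a read changed (E5 -1->2) — executes, giving -2.
  C1: a read changed (E6 1->-2) — executes, giving 2.
  D12: a read changed (C1 -1->2) — executes, giving 2.
  H2: a read changed (D12 1->2) — executes, giving 2.
  H6: a read changed (E6 1->-2) — executes, giving 2.
  G8: a read changed (E5 -1->2; H6 -1->2) — executes, giving 0 — identical to its old value.
  C8: a read changed (C1 -1->2) — executes, giving -2.
  H11: a read changed (H2 1->2) — executes, giving -2.
  G2: a read changed (H11 -1->-2; C1 -1->2) — executes, giving 2.
  F4: a read changed (H11 -1->-2; G2 -1->2) — executes, giving 2.
  F6: a read changed (F4 -1->2) — executes, giving 2.
  A2: a read changed (F4 -1->2; F6 -1->2) — executes, giving 2.
  A8: a read changed (C8 1->-2; A2 -1->2) — executes, giving -2.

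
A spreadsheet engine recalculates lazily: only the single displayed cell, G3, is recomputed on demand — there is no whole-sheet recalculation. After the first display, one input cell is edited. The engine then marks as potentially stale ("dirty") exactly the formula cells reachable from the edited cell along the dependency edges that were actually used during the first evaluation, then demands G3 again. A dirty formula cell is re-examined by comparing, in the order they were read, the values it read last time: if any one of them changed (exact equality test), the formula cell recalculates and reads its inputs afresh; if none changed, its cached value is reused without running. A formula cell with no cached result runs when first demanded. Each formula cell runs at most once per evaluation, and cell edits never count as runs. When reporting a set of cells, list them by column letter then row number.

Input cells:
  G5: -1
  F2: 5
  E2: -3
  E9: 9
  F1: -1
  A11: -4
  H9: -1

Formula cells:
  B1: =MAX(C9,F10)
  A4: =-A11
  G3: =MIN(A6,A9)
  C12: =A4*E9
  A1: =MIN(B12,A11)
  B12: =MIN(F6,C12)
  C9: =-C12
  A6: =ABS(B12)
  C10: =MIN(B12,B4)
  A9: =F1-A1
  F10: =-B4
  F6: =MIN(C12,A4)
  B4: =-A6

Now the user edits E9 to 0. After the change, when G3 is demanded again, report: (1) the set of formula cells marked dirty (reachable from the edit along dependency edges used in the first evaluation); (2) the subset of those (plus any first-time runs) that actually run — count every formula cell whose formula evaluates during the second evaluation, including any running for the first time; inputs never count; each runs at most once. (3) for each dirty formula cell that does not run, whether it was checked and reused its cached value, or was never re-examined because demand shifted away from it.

First evaluation (everything demanded from the output):
  A4 = -(-4) = 4
  C12 = 4 * 9 = 36
  F6 = MIN(36, 4) = 4
  B12 = MIN(4, 36) = 4
  A1 = MIN(4, -4) = -4
  A6 = ABS(4) = 4
  A9 = -1 - -4 = 3
  G3 = MIN(4, 3) = 3

Propagation after the edit:
  C12: runs — E9 9->0; result 0.
  F6: runs — C12 36->0; result 0.
  B12: runs — F6 4->0; C12 36->0; result 0.
  A1: runs — B12 4->0; result -4 (same value as before).
  A6: runs — B12 4->0; result 0.
  A9: checked — values it read are unchanged (F1 unchanged, A1 unchanged); reused cached 3 without running.
  G3: runs — A6 4->0; result 0.

Key observation: the cutoff stops propagation at A9 — its inputs' values are unchanged, so it reuses its cache.

Marked dirty: A1, A6, A9, B12, C12, F6, G3.
Formula cells that run: A1, A6, B12, C12, F6, G3 — 6 in total.
Checked but reused from cache: A9.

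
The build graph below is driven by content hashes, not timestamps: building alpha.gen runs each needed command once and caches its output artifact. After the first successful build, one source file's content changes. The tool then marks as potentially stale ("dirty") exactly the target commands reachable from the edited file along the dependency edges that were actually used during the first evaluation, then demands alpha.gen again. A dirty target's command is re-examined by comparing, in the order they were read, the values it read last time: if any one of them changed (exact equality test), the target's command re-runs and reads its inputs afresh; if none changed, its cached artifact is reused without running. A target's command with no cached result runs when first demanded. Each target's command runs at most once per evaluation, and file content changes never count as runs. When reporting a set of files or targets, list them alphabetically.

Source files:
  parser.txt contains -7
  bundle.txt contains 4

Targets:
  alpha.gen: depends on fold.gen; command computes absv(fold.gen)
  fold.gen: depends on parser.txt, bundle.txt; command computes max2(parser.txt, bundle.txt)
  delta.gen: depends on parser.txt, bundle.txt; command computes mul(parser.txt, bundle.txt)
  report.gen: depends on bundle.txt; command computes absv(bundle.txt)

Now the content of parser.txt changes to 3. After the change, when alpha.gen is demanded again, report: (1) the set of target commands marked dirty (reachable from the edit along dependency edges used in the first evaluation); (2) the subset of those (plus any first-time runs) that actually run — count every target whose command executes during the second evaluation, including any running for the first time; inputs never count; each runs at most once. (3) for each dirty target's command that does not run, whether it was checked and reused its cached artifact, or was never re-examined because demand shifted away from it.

Dirty set: alpha.gen, fold.gen.
Run set: fold.gen (1 run).
Re-examined without running (cache reused): alpha.gen.
The important point: fold.gen recomputes to an identical value, and the output ends up unchanged.

Initial pass — values computed on the first demand:
  fold.gen = max2(-7, 4) = 4
  alpha.gen = absv(4) = 4

Second demand — change propagation:
  fold.gen: re-runs because parser.txt -7->3; new result 4 (unchanged).
  alpha.gen: re-examined; everything it read last time is the same (fold.gen unchanged) — cache 4 kept, no run.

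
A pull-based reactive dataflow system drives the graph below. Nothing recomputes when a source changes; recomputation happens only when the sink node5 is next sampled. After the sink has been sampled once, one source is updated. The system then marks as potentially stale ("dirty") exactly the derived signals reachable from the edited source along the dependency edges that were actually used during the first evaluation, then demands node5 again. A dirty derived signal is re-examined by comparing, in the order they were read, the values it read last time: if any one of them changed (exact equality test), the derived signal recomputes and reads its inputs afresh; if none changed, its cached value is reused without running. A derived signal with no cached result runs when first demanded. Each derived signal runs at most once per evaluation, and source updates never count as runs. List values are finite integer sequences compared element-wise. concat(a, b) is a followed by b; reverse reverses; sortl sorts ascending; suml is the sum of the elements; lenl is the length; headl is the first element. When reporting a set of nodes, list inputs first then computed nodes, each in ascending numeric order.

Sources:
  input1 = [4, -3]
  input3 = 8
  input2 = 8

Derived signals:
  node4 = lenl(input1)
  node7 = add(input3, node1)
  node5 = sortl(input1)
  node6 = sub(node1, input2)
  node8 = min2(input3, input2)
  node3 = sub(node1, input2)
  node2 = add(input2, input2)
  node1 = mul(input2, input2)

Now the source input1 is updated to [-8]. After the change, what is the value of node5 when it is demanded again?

New value of node5: [-8].

First evaluation (everything demanded from the output):
  node5 = sortl([4, -3]) = [-3, 4]

Propagation after the edit:
  node5: runs — input1 [4, -3]->[-8]; result [-8].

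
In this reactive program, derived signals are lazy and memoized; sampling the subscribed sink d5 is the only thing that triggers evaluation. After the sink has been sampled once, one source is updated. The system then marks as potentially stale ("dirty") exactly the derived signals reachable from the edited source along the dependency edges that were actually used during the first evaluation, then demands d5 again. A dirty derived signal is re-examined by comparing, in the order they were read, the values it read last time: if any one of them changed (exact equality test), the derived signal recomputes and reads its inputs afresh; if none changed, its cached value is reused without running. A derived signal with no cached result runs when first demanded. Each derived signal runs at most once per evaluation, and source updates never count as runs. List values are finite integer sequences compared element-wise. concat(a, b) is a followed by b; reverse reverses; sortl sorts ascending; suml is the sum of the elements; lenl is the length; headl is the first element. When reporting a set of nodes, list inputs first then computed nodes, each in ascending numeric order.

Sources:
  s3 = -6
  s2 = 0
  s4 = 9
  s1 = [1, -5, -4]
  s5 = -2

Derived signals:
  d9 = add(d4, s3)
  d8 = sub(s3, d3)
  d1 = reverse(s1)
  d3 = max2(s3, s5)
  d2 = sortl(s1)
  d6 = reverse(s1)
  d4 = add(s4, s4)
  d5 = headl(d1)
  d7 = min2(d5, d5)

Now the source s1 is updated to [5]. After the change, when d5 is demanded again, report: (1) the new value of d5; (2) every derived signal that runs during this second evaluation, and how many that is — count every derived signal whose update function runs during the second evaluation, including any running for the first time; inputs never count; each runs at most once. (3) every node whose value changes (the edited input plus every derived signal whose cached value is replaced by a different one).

Demanding d5 again yields 5.
2 derived signals run: d1, d5.
The nodes whose values change: s1, d1, d5.

First demand of the output computes:
  d1 = reverse([1, -5, -4]) = [-4, -5, 1]
  d5 = headl([-4, -5, 1]) = -4

After the edit, cleaning proceeds:
  d1: a read changed (s1 [1, -5, -4]->[5]) — executes, giving [5].
  d5: a read changed (d1 [-4, -5, 1]->[5]) — executes, giving 5.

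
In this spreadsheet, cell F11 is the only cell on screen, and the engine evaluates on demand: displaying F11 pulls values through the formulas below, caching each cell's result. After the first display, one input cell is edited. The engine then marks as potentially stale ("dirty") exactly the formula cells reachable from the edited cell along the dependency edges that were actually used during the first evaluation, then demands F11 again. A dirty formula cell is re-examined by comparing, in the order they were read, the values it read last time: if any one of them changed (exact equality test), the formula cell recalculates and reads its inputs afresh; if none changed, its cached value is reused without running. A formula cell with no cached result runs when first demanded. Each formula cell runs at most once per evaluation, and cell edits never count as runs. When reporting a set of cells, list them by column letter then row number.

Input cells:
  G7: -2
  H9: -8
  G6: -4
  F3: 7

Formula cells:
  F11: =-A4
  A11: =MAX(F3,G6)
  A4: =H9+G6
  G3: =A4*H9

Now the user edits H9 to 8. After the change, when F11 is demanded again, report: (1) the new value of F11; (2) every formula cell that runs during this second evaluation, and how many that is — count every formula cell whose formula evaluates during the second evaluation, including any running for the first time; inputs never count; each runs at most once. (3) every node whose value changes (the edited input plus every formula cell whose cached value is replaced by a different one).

Initial pass — values computed on the first demand:
  A4 = -8 + -4 = -12
  F11 = -(-12) = 12

Second demand — change propagation:
  A4: re-runs because H9 -8->8; new result 4.
  F11: re-runs because A4 -12->4; new result -4.

F11 now evaluates to -4.
Run set: A4, F11 (2 run).
Changed values: A4, F11, H9.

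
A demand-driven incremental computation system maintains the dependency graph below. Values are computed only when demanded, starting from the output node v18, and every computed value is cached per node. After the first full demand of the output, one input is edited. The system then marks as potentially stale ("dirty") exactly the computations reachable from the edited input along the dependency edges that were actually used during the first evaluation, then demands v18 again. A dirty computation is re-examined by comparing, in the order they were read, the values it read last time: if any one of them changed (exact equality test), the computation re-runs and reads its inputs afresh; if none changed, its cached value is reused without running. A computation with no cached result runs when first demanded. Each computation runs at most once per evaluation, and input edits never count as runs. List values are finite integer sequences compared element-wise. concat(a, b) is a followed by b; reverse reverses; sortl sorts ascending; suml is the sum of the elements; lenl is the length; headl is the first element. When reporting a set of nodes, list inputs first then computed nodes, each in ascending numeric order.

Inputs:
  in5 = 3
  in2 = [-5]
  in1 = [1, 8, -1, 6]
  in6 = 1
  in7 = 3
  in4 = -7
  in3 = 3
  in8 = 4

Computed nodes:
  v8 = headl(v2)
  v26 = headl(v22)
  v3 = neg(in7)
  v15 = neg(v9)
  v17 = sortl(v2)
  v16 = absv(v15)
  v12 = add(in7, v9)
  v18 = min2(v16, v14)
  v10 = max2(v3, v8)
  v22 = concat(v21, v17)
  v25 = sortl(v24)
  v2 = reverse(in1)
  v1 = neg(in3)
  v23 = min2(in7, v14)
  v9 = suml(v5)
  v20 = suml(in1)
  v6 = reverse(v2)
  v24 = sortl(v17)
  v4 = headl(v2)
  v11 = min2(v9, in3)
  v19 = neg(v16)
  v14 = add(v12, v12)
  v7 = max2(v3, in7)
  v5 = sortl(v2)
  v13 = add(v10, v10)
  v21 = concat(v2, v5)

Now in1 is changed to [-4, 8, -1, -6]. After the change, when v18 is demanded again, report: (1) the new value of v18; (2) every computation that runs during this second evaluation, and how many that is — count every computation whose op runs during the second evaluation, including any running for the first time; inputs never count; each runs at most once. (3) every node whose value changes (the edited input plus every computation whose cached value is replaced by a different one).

New value of v18: 0.
Computations that run: v2, v5, v9, v12, v14, v15, v16, v18 — 8 in total.
Values that change: in1, v2, v5, v9, v12, v14, v15, v16, v18.

First evaluation (everything demanded from the output):
  v2 = reverse([1, 8, -1, 6]) = [6, -1, 8, 1]
  v5 = sortl([6, -1, 8, 1]) = [-1, 1, 6, 8]
  v9 = suml([-1, 1, 6, 8]) = 14
  v12 = add(3, 14) = 17
  v14 = add(17, 17) = 34
  v15 = neg(14) = -14
  v16 = absv(-14) = 14
  v18 = min2(14, 34) = 14

Propagation after the edit:
  v2: runs — in1 [1, 8, -1, 6]->[-4, 8, -1, -6]; result [-6, -1, 8, -4].
  v5: runs — v2 [6, -1, 8, 1]->[-6, -1, 8, -4]; result [-6, -4, -1, 8].
  v9: runs — v5 [-1, 1, 6, 8]->[-6, -4, -1, 8]; result -3.
  v12: runs — v9 14->-3; result 0.
  v14: runs — v12 17->0; v12 17->0; result 0.
  v15: runs — v9 14->-3; result 3.
  v16: runs — v15 -14->3; result 3.
  v18: runs — v16 14->3; v14 34->0; result 0.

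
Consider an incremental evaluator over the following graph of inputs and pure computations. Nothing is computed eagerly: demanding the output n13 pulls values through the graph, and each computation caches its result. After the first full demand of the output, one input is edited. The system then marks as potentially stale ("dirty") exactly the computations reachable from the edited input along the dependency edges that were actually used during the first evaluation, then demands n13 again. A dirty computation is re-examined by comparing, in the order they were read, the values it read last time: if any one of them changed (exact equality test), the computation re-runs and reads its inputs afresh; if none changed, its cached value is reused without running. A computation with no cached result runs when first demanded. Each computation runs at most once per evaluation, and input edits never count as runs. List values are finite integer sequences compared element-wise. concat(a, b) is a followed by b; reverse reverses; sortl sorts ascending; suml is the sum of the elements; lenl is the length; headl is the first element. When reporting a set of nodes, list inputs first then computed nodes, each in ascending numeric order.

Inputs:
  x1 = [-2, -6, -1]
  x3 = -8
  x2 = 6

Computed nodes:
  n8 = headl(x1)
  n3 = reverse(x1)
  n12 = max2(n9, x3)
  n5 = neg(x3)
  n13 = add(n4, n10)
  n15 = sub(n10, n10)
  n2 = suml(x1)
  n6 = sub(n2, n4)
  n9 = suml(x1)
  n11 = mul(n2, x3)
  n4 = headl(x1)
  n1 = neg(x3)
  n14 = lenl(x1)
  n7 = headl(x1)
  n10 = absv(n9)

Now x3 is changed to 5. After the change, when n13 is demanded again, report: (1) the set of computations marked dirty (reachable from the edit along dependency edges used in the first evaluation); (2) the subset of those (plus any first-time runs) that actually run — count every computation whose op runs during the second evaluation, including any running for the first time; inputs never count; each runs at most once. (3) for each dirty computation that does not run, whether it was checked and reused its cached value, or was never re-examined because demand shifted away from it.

Dirty set: none.
Run set: none (0 run).
All dirty computations ended up running.
The important point: nothing the output needs ever reads x3, so the edit is invisible to it.

Initial pass — values computed on the first demand:
  n4 = headl([-2, -6, -1]) = -2
  n9 = suml([-2, -6, -1]) = -9
  n10 = absv(-9) = 9
  n13 = add(-2, 9) = 7

Second demand — change propagation:
  no demanded computation ever read x3, so the edit dirties nothing and nothing runs.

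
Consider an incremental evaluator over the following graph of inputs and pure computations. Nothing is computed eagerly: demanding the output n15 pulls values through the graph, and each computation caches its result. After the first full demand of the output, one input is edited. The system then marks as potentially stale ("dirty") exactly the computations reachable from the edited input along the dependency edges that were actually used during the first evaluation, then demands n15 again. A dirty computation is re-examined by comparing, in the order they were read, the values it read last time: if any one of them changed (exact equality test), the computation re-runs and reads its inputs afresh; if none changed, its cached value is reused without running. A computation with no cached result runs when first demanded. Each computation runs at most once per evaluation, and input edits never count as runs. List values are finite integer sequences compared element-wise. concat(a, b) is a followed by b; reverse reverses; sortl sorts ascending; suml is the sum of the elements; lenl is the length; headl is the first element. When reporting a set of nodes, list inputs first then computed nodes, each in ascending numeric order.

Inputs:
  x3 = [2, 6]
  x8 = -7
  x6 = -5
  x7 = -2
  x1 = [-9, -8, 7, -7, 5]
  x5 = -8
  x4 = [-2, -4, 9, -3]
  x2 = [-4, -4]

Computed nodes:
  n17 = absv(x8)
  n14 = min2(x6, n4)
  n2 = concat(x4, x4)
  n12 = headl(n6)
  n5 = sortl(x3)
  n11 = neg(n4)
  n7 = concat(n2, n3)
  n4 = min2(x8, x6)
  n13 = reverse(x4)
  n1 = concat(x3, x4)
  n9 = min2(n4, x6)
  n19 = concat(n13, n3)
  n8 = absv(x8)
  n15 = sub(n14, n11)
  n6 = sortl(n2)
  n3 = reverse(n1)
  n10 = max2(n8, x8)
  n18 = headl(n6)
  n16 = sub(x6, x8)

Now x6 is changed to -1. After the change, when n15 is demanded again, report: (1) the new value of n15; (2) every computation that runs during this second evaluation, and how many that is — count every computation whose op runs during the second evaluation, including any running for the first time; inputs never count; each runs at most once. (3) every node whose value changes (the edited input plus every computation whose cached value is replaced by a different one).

n15 now evaluates to -14.
Run set: n4, n14 (2 run).
Changed values: x6.
The important point: at n11 every value read last time is unchanged, so the dirty flag clears without a run.

Initial pass — values computed on the first demand:
  n4 = min2(-7, -5) = -7
  n11 = neg(-7) = 7
  n14 = min2(-5, -7) = -7
  n15 = sub(-7, 7) = -14

Second demand — change propagation:
  n4: re-runs because x6 -5->-1; new result -7 (unchanged).
  n11: re-examined; everything it read last time is the same (n4 unchanged) — cache 7 kept, no run.
  n14: re-runs because x6 -5->-1; new result -7 (unchanged).
  n15: re-examined; everything it read last time is the same (n14 unchanged, n11 unchanged) — cache -14 kept, no run.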